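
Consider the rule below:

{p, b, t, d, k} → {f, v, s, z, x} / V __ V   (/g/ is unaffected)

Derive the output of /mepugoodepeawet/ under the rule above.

mefugoozefeawet

Scanning /mepugoodepeawet/: /p/ is a stop between vowels /e/ and /u/, so it spirantizes to the fricative [f]; /d/ is a stop between vowels /o/ and /e/, so it spirantizes to the fricative [z]; /p/ is a stop between vowels /e/ and /e/, so it spirantizes to the fricative [f]; /t/ at position 15 is not in the conditioning environment.
Result: [mefugoozefeawet].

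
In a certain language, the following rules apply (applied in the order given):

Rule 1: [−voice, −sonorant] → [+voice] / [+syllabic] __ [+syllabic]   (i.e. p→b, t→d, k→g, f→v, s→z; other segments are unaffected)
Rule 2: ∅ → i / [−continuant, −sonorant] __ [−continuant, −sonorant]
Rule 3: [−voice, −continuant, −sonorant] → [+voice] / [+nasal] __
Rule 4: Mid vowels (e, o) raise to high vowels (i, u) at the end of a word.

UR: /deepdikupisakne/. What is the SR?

deepidigubizakni

Rule 1 (intervocalic voicing): /k/ is a voiceless obstruent between vowels /i/ and /u/, so it voices to [g]. /p/ is a voiceless obstruent between vowels /u/ and /i/, so it voices to [b]. /s/ is a voiceless obstruent between vowels /i/ and /a/, so it voices to [z]. /deepdikupisakne/ → deepdigubizakne.
Rule 2 (stop-cluster i-epenthesis): /p/ and /d/ form a stop–stop cluster, so [i] is inserted between them. /deepdigubizakne/ → deepidigubizakne.
Rule 3 (post-nasal voicing): no segment meets the environment; /deepidigubizakne/ is unchanged.
Rule 4 (final vowel raising): /e/ is a mid vowel in word-final position, so it raises to [i]. /deepidigubizakne/ → deepidigubizakni.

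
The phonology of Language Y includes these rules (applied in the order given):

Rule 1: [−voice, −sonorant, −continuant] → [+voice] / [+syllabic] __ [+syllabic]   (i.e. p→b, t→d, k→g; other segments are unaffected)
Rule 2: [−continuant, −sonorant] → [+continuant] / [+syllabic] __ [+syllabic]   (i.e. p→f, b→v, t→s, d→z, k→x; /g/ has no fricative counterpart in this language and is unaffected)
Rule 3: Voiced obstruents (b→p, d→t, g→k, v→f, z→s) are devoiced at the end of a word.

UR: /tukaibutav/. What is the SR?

Rule 1 (intervocalic voicing): /k/ is a voiceless stop between vowels /u/ and /a/, so it voices to [g]. /t/ is a voiceless stop between vowels /u/ and /a/, so it voices to [d]. /tukaibutav/ → tugaibudav.
Rule 2 (intervocalic spirantization): /b/ is a stop between vowels /i/ and /u/, so it spirantizes to the fricative [v]. /d/ is a stop between vowels /u/ and /a/, so it spirantizes to the fricative [z]. /tugaibudav/ → tugaivuzav.
Rule 3 (final devoicing): /v/ is a voiced obstruent in word-final position, so it devoices to [f]. /tugaivuzav/ → tugaivuzaf.

tugaivuzaf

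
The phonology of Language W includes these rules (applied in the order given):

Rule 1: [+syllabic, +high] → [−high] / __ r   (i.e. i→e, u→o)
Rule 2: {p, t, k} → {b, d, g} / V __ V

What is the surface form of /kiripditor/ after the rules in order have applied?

Rule 1 (pre-rhotic lowering): /i/ is a high vowel immediately before /r/, so it lowers to [e]. /kiripditor/ → keripditor.
Rule 2 (intervocalic voicing): /t/ is a voiceless stop between vowels /i/ and /o/, so it voices to [d]. /keripditor/ → keripdidor.

keripdidor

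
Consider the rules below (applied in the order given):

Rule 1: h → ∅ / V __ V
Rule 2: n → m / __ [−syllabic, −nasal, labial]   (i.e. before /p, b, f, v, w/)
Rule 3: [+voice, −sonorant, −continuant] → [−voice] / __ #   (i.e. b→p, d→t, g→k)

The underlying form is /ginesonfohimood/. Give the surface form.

ginesomfoimoot

Rule 1 (intervocalic h-deletion): /h/ occurs between vowels /o/ and /i/, so it deletes. /ginesonfohimood/ → ginesonfoimood.
Rule 2 (nasal place assimilation): /n/ precedes the labial consonant /f/, so it assimilates in place to [m]. /ginesonfoimood/ → ginesomfoimood.
Rule 3 (final devoicing): /d/ is a voiced stop in word-final position, so it devoices to [t]. /ginesomfoimood/ → ginesomfoimoot.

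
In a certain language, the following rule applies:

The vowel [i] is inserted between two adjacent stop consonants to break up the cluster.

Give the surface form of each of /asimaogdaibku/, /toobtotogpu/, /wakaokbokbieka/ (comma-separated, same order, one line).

/asimaogdaibku/: /g/ and /d/ form a stop–stop cluster, so [i] is inserted between them. /b/ and /k/ form a stop–stop cluster, so [i] is inserted between them. → [asimaogidaibiku].
/toobtotogpu/: /b/ and /t/ form a stop–stop cluster, so [i] is inserted between them. /g/ and /p/ form a stop–stop cluster, so [i] is inserted between them. → [toobitotogipu].
/wakaokbokbieka/: /k/ and /b/ form a stop–stop cluster, so [i] is inserted between them. /k/ and /b/ form a stop–stop cluster, so [i] is inserted between them. → [wakaokibokibieka].

asimaogidaibiku, toobitotogipu, wakaokibokibieka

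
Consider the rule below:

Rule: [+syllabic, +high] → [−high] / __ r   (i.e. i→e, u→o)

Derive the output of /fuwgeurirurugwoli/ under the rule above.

Scanning /fuwgeurirurugwoli/: /u/ at position 2 is not in the conditioning environment; /u/ is a high vowel immediately before /r/, so it lowers to [o]; /i/ is a high vowel immediately before /r/, so it lowers to [e]; /u/ is a high vowel immediately before /r/, so it lowers to [o]; /u/ at position 12 is not in the conditioning environment; /i/ at position 17 is not in the conditioning environment.
Result: [fuwgeorerorugwoli].

fuwgeorerorugwoli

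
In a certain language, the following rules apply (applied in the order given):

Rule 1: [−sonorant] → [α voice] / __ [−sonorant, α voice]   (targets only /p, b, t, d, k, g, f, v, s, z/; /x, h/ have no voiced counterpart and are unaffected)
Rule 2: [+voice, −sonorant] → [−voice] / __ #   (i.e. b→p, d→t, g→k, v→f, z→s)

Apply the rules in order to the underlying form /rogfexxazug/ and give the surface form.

rokfexxazuk

Rule 1 (regressive voicing assimilation): /g/ precedes the voiceless obstruent /f/, so it devoices to [k] by assimilation. /rogfexxazug/ → rokfexxazug.
Rule 2 (final devoicing): /g/ is a voiced obstruent in word-final position, so it devoices to [k]. /rokfexxazug/ → rokfexxazuk.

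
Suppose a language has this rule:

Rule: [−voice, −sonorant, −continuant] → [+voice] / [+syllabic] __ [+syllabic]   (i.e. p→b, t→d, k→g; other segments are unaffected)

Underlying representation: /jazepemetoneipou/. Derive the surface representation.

jazebemedoneibou

/p/ is a voiceless stop between vowels /e/ and /e/, so it voices to [b].
/t/ is a voiceless stop between vowels /e/ and /o/, so it voices to [d].
/p/ is a voiceless stop between vowels /i/ and /o/, so it voices to [b].
Surface form: [jazebemedoneibou].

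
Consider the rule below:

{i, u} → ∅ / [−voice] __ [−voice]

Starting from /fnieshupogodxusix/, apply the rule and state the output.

/u/ is a high vowel flanked by voiceless consonants /h/ and /p/, so it deletes.
/u/ is a high vowel flanked by voiceless consonants /x/ and /s/, so it deletes.
/i/ is a high vowel flanked by voiceless consonants /s/ and /x/, so it deletes.
The other instance of /i/ does not occur in the required environment and remains unchanged.
Surface form: [fnieshpogodxsx].

fnieshpogodxsx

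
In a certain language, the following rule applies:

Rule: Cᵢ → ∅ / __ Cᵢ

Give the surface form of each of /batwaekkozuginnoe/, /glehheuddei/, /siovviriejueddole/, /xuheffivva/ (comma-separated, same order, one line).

batwaekozuginoe, gleheudei, sioviriejuedole, xuhefiva

/batwaekkozuginnoe/: /kk/ is a geminate; the first /k/ deletes. /nn/ is a geminate; the first /n/ deletes. → [batwaekozuginoe].
/glehheuddei/: /hh/ is a geminate; the first /h/ deletes. /dd/ is a geminate; the first /d/ deletes. → [gleheudei].
/siovviriejueddole/: /vv/ is a geminate; the first /v/ deletes. /dd/ is a geminate; the first /d/ deletes. → [sioviriejuedole].
/xuheffivva/: /ff/ is a geminate; the first /f/ deletes. /vv/ is a geminate; the first /v/ deletes. → [xuhefiva].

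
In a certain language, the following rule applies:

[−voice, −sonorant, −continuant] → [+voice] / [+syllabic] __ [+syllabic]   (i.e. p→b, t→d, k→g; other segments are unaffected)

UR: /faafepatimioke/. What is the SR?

/p/ is a voiceless stop between vowels /e/ and /a/, so it voices to [b].
/t/ is a voiceless stop between vowels /a/ and /i/, so it voices to [d].
/k/ is a voiceless stop between vowels /o/ and /e/, so it voices to [g].
Surface form: [faafebadimioge].

faafebadimioge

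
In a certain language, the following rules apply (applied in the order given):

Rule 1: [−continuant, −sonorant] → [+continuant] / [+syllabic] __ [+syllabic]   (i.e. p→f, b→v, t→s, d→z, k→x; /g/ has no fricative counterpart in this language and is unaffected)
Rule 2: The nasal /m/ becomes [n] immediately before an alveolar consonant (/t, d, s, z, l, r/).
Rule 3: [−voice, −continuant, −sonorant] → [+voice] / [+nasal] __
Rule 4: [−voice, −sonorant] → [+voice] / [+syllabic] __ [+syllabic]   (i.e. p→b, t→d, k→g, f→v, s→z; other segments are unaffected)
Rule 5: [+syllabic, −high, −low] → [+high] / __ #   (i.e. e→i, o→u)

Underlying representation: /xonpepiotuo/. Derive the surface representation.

Rule 1 (intervocalic spirantization): /p/ is a stop between vowels /e/ and /i/, so it spirantizes to the fricative [f]. /t/ is a stop between vowels /o/ and /u/, so it spirantizes to the fricative [s]. /xonpepiotuo/ → xonpefiosuo.
Rule 2 (nasal place assimilation): no segment meets the environment; /xonpefiosuo/ is unchanged.
Rule 3 (post-nasal voicing): /p/ is a voiceless stop immediately after the nasal /n/, so it voices to [b]. /xonpefiosuo/ → xonbefiosuo.
Rule 4 (intervocalic voicing): /f/ is a voiceless obstruent between vowels /e/ and /i/, so it voices to [v]. /s/ is a voiceless obstruent between vowels /o/ and /u/, so it voices to [z]. /xonbefiosuo/ → xonbeviozuo.
Rule 5 (final vowel raising): /o/ is a mid vowel in word-final position, so it raises to [u]. /xonbeviozuo/ → xonbeviozuu.

xonbeviozuu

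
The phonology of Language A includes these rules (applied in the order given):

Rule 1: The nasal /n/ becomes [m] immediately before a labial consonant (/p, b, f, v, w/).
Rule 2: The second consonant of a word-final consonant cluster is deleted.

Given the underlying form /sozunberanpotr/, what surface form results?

sozumberampot

Rule 1 (nasal place assimilation): /n/ precedes the labial consonant /b/, so it assimilates in place to [m]. /n/ precedes the labial consonant /p/, so it assimilates in place to [m]. /sozunberanpotr/ → sozumberampotr.
Rule 2 (final cluster simplification): /r/ is the second consonant of a word-final cluster /tr/, so it deletes. /sozumberampotr/ → sozumberampot.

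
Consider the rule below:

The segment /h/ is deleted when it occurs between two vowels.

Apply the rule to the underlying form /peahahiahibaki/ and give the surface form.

/h/ occurs between vowels /a/ and /a/, so it deletes.
/h/ occurs between vowels /a/ and /i/, so it deletes.
/h/ occurs between vowels /a/ and /i/, so it deletes.
Surface form: [peaaiaibaki].

peaaiaibaki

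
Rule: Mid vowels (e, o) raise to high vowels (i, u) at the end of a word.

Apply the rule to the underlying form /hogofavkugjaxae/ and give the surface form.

Scanning /hogofavkugjaxae/: /o/ at position 2 is not in the conditioning environment; /o/ at position 4 is not in the conditioning environment; /e/ is a mid vowel in word-final position, so it raises to [i].
Result: [hogofavkugjaxai].

hogofavkugjaxai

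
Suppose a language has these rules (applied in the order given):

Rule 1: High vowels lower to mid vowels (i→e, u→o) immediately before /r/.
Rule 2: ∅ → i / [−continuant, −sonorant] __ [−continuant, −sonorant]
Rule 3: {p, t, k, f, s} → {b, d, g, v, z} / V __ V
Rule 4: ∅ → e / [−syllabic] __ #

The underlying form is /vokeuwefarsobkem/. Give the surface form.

vogeuwevarsobigeme

Rule 1 (pre-rhotic lowering): no segment meets the environment; /vokeuwefarsobkem/ is unchanged.
Rule 2 (stop-cluster i-epenthesis): /b/ and /k/ form a stop–stop cluster, so [i] is inserted between them. /vokeuwefarsobkem/ → vokeuwefarsobikem.
Rule 3 (intervocalic voicing): /k/ is a voiceless obstruent between vowels /o/ and /e/, so it voices to [g]. /f/ is a voiceless obstruent between vowels /e/ and /a/, so it voices to [v]. /k/ is a voiceless obstruent between vowels /i/ and /e/, so it voices to [g]. /vokeuwefarsobikem/ → vogeuwevarsobigem.
Rule 4 (final e-epenthesis): the form ends in the consonant /m/, so [e] is inserted word-finally. /vogeuwevarsobigem/ → vogeuwevarsobigeme.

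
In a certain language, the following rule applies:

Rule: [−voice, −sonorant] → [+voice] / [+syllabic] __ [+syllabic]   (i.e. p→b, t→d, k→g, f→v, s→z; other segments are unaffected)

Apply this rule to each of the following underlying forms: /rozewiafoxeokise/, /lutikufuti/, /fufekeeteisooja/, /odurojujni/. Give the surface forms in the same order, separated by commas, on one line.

/rozewiafoxeokise/: /f/ is a voiceless obstruent between vowels /a/ and /o/, so it voices to [v]. /k/ is a voiceless obstruent between vowels /o/ and /i/, so it voices to [g]. /s/ is a voiceless obstruent between vowels /i/ and /e/, so it voices to [z]. → [rozewiavoxeogize].
/lutikufuti/: /t/ is a voiceless obstruent between vowels /u/ and /i/, so it voices to [d]. /k/ is a voiceless obstruent between vowels /i/ and /u/, so it voices to [g]. /f/ is a voiceless obstruent between vowels /u/ and /u/, so it voices to [v]. /t/ is a voiceless obstruent between vowels /u/ and /i/, so it voices to [d]. → [ludiguvudi].
/fufekeeteisooja/: /f/ is a voiceless obstruent between vowels /u/ and /e/, so it voices to [v]. /k/ is a voiceless obstruent between vowels /e/ and /e/, so it voices to [g]. /t/ is a voiceless obstruent between vowels /e/ and /e/, so it voices to [d]. /s/ is a voiceless obstruent between vowels /i/ and /o/, so it voices to [z]. → [fuvegeedeizooja].
/odurojujni/: the rule's environment is not met; surfaces unchanged as [odurojujni].

rozewiavoxeogize, ludiguvudi, fuvegeedeizooja, odurojujni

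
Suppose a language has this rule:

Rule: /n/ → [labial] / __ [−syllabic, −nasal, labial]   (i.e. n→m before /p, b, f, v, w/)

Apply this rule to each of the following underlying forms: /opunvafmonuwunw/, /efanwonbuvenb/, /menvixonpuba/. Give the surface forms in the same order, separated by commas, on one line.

opumvafmonuwumw, efamwombuvemb, memvixompuba

/opunvafmonuwunw/: /n/ precedes the labial consonant /v/, so it assimilates in place to [m]. /n/ precedes the labial consonant /w/, so it assimilates in place to [m]. → [opumvafmonuwumw].
/efanwonbuvenb/: /n/ precedes the labial consonant /w/, so it assimilates in place to [m]. /n/ precedes the labial consonant /b/, so it assimilates in place to [m]. /n/ precedes the labial consonant /b/, so it assimilates in place to [m]. → [efamwombuvemb].
/menvixonpuba/: /n/ precedes the labial consonant /v/, so it assimilates in place to [m]. /n/ precedes the labial consonant /p/, so it assimilates in place to [m]. → [memvixompuba].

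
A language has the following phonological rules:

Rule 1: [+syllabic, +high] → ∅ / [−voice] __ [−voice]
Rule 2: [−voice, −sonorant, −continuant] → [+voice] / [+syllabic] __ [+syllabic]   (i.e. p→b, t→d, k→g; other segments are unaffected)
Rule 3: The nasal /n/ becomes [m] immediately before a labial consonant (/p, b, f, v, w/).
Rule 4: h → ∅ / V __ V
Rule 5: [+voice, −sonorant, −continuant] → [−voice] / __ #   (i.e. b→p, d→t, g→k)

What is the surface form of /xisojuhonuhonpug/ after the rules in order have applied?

Rule 1 (high vowel syncope): /i/ is a high vowel flanked by voiceless consonants /x/ and /s/, so it deletes. /xisojuhonuhonpug/ → xsojuhonuhonpug.
Rule 2 (intervocalic voicing): no segment meets the environment; /xsojuhonuhonpug/ is unchanged.
Rule 3 (nasal place assimilation): /n/ precedes the labial consonant /p/, so it assimilates in place to [m]. /xsojuhonuhonpug/ → xsojuhonuhompug.
Rule 4 (intervocalic h-deletion): /h/ occurs between vowels /u/ and /o/, so it deletes. /h/ occurs between vowels /u/ and /o/, so it deletes. /xsojuhonuhompug/ → xsojuonuompug.
Rule 5 (final devoicing): /g/ is a voiced stop in word-final position, so it devoices to [k]. /xsojuonuompug/ → xsojuonuompuk.

xsojuonuompuk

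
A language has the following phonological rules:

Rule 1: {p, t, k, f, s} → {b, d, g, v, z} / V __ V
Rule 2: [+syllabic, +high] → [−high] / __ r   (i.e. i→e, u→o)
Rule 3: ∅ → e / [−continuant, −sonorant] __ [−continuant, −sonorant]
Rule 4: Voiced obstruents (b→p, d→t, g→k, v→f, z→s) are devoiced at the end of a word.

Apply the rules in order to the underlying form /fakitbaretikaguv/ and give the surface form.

fagitebaredigaguf

Rule 1 (intervocalic voicing): /k/ is a voiceless obstruent between vowels /a/ and /i/, so it voices to [g]. /t/ is a voiceless obstruent between vowels /e/ and /i/, so it voices to [d]. /k/ is a voiceless obstruent between vowels /i/ and /a/, so it voices to [g]. /fakitbaretikaguv/ → fagitbaredigaguv.
Rule 2 (pre-rhotic lowering): no segment meets the environment; /fagitbaredigaguv/ is unchanged.
Rule 3 (stop-cluster e-epenthesis): /t/ and /b/ form a stop–stop cluster, so [e] is inserted between them. /fagitbaredigaguv/ → fagitebaredigaguv.
Rule 4 (final devoicing): /v/ is a voiced obstruent in word-final position, so it devoices to [f]. /fagitebaredigaguv/ → fagitebaredigaguf.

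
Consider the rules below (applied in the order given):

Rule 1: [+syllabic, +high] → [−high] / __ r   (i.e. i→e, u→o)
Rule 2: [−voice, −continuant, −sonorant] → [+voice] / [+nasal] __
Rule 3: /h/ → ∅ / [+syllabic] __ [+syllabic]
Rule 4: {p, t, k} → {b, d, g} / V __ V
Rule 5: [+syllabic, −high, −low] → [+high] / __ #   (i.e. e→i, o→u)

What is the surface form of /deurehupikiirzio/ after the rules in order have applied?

deoreubigierziu

Rule 1 (pre-rhotic lowering): /u/ is a high vowel immediately before /r/, so it lowers to [o]. /i/ is a high vowel immediately before /r/, so it lowers to [e]. /deurehupikiirzio/ → deorehupikierzio.
Rule 2 (post-nasal voicing): no segment meets the environment; /deorehupikierzio/ is unchanged.
Rule 3 (intervocalic h-deletion): /h/ occurs between vowels /e/ and /u/, so it deletes. /deorehupikierzio/ → deoreupikierzio.
Rule 4 (intervocalic voicing): /p/ is a voiceless stop between vowels /u/ and /i/, so it voices to [b]. /k/ is a voiceless stop between vowels /i/ and /i/, so it voices to [g]. /deoreupikierzio/ → deoreubigierzio.
Rule 5 (final vowel raising): /o/ is a mid vowel in word-final position, so it raises to [u]. /deoreubigierzio/ → deoreubigierziu.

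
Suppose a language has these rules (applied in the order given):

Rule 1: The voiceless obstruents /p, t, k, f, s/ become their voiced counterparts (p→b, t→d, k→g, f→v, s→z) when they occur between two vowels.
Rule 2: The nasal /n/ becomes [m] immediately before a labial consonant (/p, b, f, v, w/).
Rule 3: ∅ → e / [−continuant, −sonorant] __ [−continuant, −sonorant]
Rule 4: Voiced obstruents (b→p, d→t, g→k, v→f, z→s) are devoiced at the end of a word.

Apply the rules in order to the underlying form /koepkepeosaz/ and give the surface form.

koepekebeozas

Rule 1 (intervocalic voicing): /p/ is a voiceless obstruent between vowels /e/ and /e/, so it voices to [b]. /s/ is a voiceless obstruent between vowels /o/ and /a/, so it voices to [z]. /koepkepeosaz/ → koepkebeozaz.
Rule 2 (nasal place assimilation): no segment meets the environment; /koepkebeozaz/ is unchanged.
Rule 3 (stop-cluster e-epenthesis): /p/ and /k/ form a stop–stop cluster, so [e] is inserted between them. /koepkebeozaz/ → koepekebeozaz.
Rule 4 (final devoicing): /z/ is a voiced obstruent in word-final position, so it devoices to [s]. /koepekebeozaz/ → koepekebeozas.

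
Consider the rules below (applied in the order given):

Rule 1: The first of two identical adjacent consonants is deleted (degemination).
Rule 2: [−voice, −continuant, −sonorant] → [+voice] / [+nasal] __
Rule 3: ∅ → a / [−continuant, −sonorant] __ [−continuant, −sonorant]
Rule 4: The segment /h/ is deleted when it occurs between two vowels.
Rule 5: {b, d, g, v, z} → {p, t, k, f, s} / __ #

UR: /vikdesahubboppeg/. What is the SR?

Rule 1 (degemination): /bb/ is a geminate; the first /b/ deletes. /pp/ is a geminate; the first /p/ deletes. /vikdesahubboppeg/ → vikdesahubopeg.
Rule 2 (post-nasal voicing): no segment meets the environment; /vikdesahubopeg/ is unchanged.
Rule 3 (stop-cluster a-epenthesis): /k/ and /d/ form a stop–stop cluster, so [a] is inserted between them. /vikdesahubopeg/ → vikadesahubopeg.
Rule 4 (intervocalic h-deletion): /h/ occurs between vowels /a/ and /u/, so it deletes. /vikadesahubopeg/ → vikadesaubopeg.
Rule 5 (final devoicing): /g/ is a voiced obstruent in word-final position, so it devoices to [k]. /vikadesaubopeg/ → vikadesaubopek.

vikadesaubopek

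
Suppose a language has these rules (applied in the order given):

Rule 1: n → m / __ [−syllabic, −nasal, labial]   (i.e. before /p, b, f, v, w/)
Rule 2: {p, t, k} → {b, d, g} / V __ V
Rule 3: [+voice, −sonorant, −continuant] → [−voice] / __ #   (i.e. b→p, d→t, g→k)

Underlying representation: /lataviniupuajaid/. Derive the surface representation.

Rule 1 (nasal place assimilation): no segment meets the environment; /lataviniupuajaid/ is unchanged.
Rule 2 (intervocalic voicing): /t/ is a voiceless stop between vowels /a/ and /a/, so it voices to [d]. /p/ is a voiceless stop between vowels /u/ and /u/, so it voices to [b]. /lataviniupuajaid/ → ladaviniubuajaid.
Rule 3 (final devoicing): /d/ is a voiced stop in word-final position, so it devoices to [t]. /ladaviniubuajaid/ → ladaviniubuajait.

ladaviniubuajait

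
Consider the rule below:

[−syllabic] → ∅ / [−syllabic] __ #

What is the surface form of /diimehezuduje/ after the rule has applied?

diimehezuduje

No segment of /diimehezuduje/ meets the structural description of the rule, so the form surfaces unchanged.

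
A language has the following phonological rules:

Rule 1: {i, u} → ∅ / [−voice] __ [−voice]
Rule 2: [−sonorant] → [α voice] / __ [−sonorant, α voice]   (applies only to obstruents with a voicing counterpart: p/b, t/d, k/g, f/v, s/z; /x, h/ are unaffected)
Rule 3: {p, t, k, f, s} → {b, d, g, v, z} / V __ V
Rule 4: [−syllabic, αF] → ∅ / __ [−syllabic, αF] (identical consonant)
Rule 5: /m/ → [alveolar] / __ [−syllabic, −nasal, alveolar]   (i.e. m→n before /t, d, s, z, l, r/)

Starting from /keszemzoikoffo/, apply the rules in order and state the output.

Rule 1 (high vowel syncope): no segment meets the environment; /keszemzoikoffo/ is unchanged.
Rule 2 (regressive voicing assimilation): /s/ precedes the voiced obstruent /z/, so it voices to [z] by assimilation. /keszemzoikoffo/ → kezzemzoikoffo.
Rule 3 (intervocalic voicing): /k/ is a voiceless obstruent between vowels /i/ and /o/, so it voices to [g]. /kezzemzoikoffo/ → kezzemzoigoffo.
Rule 4 (degemination): /zz/ is a geminate; the first /z/ deletes. /ff/ is a geminate; the first /f/ deletes. /kezzemzoigoffo/ → kezemzoigofo.
Rule 5 (nasal place assimilation): /m/ precedes the alveolar consonant /z/, so it assimilates in place to [n]. /kezemzoigofo/ → kezenzoigofo.

kezenzoigofo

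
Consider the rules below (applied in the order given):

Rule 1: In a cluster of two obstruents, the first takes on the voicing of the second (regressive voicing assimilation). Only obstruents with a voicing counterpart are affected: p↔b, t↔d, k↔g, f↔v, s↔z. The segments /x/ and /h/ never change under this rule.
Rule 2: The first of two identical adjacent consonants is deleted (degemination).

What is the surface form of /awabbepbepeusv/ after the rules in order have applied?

Rule 1 (regressive voicing assimilation): /p/ precedes the voiced obstruent /b/, so it voices to [b] by assimilation. /s/ precedes the voiced obstruent /v/, so it voices to [z] by assimilation. /awabbepbepeusv/ → awabbebbepeuzv.
Rule 2 (degemination): /bb/ is a geminate; the first /b/ deletes. /bb/ is a geminate; the first /b/ deletes. /awabbebbepeuzv/ → awabebepeuzv.

awabebepeuzv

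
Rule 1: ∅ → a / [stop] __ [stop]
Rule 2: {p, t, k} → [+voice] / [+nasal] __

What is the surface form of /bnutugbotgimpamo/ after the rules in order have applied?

bnutugabotagimbamo

Rule 1 (stop-cluster a-epenthesis): /g/ and /b/ form a stop–stop cluster, so [a] is inserted between them. /t/ and /g/ form a stop–stop cluster, so [a] is inserted between them. /bnutugbotgimpamo/ → bnutugabotagimpamo.
Rule 2 (post-nasal voicing): /p/ is a voiceless stop immediately after the nasal /m/, so it voices to [b]. /bnutugabotagimpamo/ → bnutugabotagimbamo.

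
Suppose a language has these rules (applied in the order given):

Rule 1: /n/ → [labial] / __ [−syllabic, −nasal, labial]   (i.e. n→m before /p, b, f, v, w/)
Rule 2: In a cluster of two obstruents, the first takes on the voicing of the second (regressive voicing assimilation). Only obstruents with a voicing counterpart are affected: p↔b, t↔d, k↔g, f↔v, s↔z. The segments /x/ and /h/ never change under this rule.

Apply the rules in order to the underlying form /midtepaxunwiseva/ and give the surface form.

mittepaxumwiseva

Rule 1 (nasal place assimilation): /n/ precedes the labial consonant /w/, so it assimilates in place to [m]. /midtepaxunwiseva/ → midtepaxumwiseva.
Rule 2 (regressive voicing assimilation): /d/ precedes the voiceless obstruent /t/, so it devoices to [t] by assimilation. /midtepaxumwiseva/ → mittepaxumwiseva.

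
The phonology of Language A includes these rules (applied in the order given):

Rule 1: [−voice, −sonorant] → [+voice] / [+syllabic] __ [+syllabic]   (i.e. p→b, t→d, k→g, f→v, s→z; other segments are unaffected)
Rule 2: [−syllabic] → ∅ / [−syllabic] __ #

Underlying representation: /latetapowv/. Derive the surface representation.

ladedabow

Rule 1 (intervocalic voicing): /t/ is a voiceless obstruent between vowels /a/ and /e/, so it voices to [d]. /t/ is a voiceless obstruent between vowels /e/ and /a/, so it voices to [d]. /p/ is a voiceless obstruent between vowels /a/ and /o/, so it voices to [b]. /latetapowv/ → ladedabowv.
Rule 2 (final cluster simplification): /v/ is the second consonant of a word-final cluster /wv/, so it deletes. /ladedabowv/ → ladedabow.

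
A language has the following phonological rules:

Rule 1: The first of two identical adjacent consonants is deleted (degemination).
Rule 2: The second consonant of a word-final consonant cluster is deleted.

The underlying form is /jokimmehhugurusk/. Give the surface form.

jokimehugurus

Rule 1 (degemination): /mm/ is a geminate; the first /m/ deletes. /hh/ is a geminate; the first /h/ deletes. /jokimmehhugurusk/ → jokimehugurusk.
Rule 2 (final cluster simplification): /k/ is the second consonant of a word-final cluster /sk/, so it deletes. /jokimehugurusk/ → jokimehugurus.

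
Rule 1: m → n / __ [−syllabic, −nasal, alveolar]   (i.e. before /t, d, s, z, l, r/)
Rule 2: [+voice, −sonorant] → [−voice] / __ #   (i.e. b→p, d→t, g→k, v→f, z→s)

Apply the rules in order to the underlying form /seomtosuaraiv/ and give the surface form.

seontosuaraif

Rule 1 (nasal place assimilation): /m/ precedes the alveolar consonant /t/, so it assimilates in place to [n]. /seomtosuaraiv/ → seontosuaraiv.
Rule 2 (final devoicing): /v/ is a voiced obstruent in word-final position, so it devoices to [f]. /seontosuaraiv/ → seontosuaraif.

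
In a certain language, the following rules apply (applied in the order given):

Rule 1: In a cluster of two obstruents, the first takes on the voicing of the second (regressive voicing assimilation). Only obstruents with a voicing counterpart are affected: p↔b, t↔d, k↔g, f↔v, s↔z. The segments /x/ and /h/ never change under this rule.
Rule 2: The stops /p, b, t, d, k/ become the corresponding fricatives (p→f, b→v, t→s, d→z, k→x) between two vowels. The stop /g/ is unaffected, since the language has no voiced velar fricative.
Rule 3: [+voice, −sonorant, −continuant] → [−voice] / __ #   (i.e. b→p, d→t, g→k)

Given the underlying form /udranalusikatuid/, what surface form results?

udranalusixasuit

Rule 1 (regressive voicing assimilation): no segment meets the environment; /udranalusikatuid/ is unchanged.
Rule 2 (intervocalic spirantization): /k/ is a stop between vowels /i/ and /a/, so it spirantizes to the fricative [x]. /t/ is a stop between vowels /a/ and /u/, so it spirantizes to the fricative [s]. /udranalusikatuid/ → udranalusixasuid.
Rule 3 (final devoicing): /d/ is a voiced stop in word-final position, so it devoices to [t]. /udranalusixasuid/ → udranalusixasuit.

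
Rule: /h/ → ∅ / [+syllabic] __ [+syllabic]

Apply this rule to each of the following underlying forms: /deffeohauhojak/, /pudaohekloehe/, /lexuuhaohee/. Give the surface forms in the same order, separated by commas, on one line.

/deffeohauhojak/: /h/ occurs between vowels /o/ and /a/, so it deletes. /h/ occurs between vowels /u/ and /o/, so it deletes. → [deffeoauojak].
/pudaohekloehe/: /h/ occurs between vowels /o/ and /e/, so it deletes. /h/ occurs between vowels /e/ and /e/, so it deletes. → [pudaoekloee].
/lexuuhaohee/: /h/ occurs between vowels /u/ and /a/, so it deletes. /h/ occurs between vowels /o/ and /e/, so it deletes. → [lexuuaoee].

deffeoauojak, pudaoekloee, lexuuaoee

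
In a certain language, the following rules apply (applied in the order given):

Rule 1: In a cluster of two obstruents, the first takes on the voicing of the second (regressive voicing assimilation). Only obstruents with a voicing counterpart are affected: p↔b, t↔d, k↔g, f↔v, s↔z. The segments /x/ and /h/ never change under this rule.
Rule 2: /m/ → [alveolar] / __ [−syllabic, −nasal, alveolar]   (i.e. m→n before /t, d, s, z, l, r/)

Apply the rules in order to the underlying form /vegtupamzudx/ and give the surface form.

Rule 1 (regressive voicing assimilation): /g/ precedes the voiceless obstruent /t/, so it devoices to [k] by assimilation. /d/ precedes the voiceless obstruent /x/, so it devoices to [t] by assimilation. /vegtupamzudx/ → vektupamzutx.
Rule 2 (nasal place assimilation): /m/ precedes the alveolar consonant /z/, so it assimilates in place to [n]. /vektupamzutx/ → vektupanzutx.

vektupanzutx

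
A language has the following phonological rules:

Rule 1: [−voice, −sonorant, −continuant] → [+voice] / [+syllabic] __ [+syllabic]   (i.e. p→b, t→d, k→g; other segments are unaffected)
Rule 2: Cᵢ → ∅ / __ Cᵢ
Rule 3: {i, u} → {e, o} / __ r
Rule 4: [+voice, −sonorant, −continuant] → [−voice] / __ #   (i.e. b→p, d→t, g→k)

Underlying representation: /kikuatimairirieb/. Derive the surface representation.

kiguadimaereriep

Rule 1 (intervocalic voicing): /k/ is a voiceless stop between vowels /i/ and /u/, so it voices to [g]. /t/ is a voiceless stop between vowels /a/ and /i/, so it voices to [d]. /kikuatimairirieb/ → kiguadimairirieb.
Rule 2 (degemination): no segment meets the environment; /kiguadimairirieb/ is unchanged.
Rule 3 (pre-rhotic lowering): /i/ is a high vowel immediately before /r/, so it lowers to [e]. /i/ is a high vowel immediately before /r/, so it lowers to [e]. /kiguadimairirieb/ → kiguadimaererieb.
Rule 4 (final devoicing): /b/ is a voiced stop in word-final position, so it devoices to [p]. /kiguadimaererieb/ → kiguadimaereriep.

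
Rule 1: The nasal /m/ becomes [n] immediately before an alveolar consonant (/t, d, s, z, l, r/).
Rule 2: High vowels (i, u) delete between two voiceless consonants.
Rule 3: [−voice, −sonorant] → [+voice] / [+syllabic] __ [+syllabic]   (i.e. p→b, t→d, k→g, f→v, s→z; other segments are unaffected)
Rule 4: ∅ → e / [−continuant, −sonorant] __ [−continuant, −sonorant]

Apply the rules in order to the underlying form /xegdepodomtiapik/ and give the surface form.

xegedebodontiapek

Rule 1 (nasal place assimilation): /m/ precedes the alveolar consonant /t/, so it assimilates in place to [n]. /xegdepodomtiapik/ → xegdepodontiapik.
Rule 2 (high vowel syncope): /i/ is a high vowel flanked by voiceless consonants /p/ and /k/, so it deletes. /xegdepodontiapik/ → xegdepodontiapk.
Rule 3 (intervocalic voicing): /p/ is a voiceless obstruent between vowels /e/ and /o/, so it voices to [b]. /xegdepodontiapk/ → xegdebodontiapk.
Rule 4 (stop-cluster e-epenthesis): /g/ and /d/ form a stop–stop cluster, so [e] is inserted between them. /p/ and /k/ form a stop–stop cluster, so [e] is inserted between them. /xegdebodontiapk/ → xegedebodontiapek.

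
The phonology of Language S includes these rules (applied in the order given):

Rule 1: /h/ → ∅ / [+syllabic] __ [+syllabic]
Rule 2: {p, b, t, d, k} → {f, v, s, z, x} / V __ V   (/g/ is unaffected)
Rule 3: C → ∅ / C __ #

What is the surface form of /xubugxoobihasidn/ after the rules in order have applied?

xuvugxooviasid

Rule 1 (intervocalic h-deletion): /h/ occurs between vowels /i/ and /a/, so it deletes. /xubugxoobihasidn/ → xubugxoobiasidn.
Rule 2 (intervocalic spirantization): /b/ is a stop between vowels /u/ and /u/, so it spirantizes to the fricative [v]. /b/ is a stop between vowels /o/ and /i/, so it spirantizes to the fricative [v]. /xubugxoobiasidn/ → xuvugxooviasidn.
Rule 3 (final cluster simplification): /n/ is the second consonant of a word-final cluster /dn/, so it deletes. /xuvugxooviasidn/ → xuvugxooviasid.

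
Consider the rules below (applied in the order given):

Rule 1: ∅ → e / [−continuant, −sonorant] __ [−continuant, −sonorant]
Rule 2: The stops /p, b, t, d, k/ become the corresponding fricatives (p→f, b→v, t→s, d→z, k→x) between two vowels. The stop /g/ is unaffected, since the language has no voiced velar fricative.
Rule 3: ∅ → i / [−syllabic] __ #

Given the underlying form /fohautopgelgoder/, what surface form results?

Rule 1 (stop-cluster e-epenthesis): /p/ and /g/ form a stop–stop cluster, so [e] is inserted between them. /fohautopgelgoder/ → fohautopegelgoder.
Rule 2 (intervocalic spirantization): /t/ is a stop between vowels /u/ and /o/, so it spirantizes to the fricative [s]. /p/ is a stop between vowels /o/ and /e/, so it spirantizes to the fricative [f]. /d/ is a stop between vowels /o/ and /e/, so it spirantizes to the fricative [z]. /fohautopegelgoder/ → fohausofegelgozer.
Rule 3 (final i-epenthesis): the form ends in the consonant /r/, so [i] is inserted word-finally. /fohausofegelgozer/ → fohausofegelgozeri.

fohausofegelgozeri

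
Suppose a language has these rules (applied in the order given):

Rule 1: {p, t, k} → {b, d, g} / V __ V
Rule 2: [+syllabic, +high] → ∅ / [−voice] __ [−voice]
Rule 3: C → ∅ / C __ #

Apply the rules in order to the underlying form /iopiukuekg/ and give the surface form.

iobiuguek

Rule 1 (intervocalic voicing): /p/ is a voiceless stop between vowels /o/ and /i/, so it voices to [b]. /k/ is a voiceless stop between vowels /u/ and /u/, so it voices to [g]. /iopiukuekg/ → iobiuguekg.
Rule 2 (high vowel syncope): no segment meets the environment; /iobiuguekg/ is unchanged.
Rule 3 (final cluster simplification): /g/ is the second consonant of a word-final cluster /kg/, so it deletes. /iobiuguekg/ → iobiuguek.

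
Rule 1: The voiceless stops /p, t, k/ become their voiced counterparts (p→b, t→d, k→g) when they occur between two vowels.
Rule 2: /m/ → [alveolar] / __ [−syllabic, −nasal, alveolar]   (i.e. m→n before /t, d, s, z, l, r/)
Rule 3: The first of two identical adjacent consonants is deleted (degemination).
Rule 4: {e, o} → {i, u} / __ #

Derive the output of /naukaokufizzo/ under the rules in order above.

naugaogufizu

Rule 1 (intervocalic voicing): /k/ is a voiceless stop between vowels /u/ and /a/, so it voices to [g]. /k/ is a voiceless stop between vowels /o/ and /u/, so it voices to [g]. /naukaokufizzo/ → naugaogufizzo.
Rule 2 (nasal place assimilation): no segment meets the environment; /naugaogufizzo/ is unchanged.
Rule 3 (degemination): /zz/ is a geminate; the first /z/ deletes. /naugaogufizzo/ → naugaogufizo.
Rule 4 (final vowel raising): /o/ is a mid vowel in word-final position, so it raises to [u]. /naugaogufizo/ → naugaogufizu.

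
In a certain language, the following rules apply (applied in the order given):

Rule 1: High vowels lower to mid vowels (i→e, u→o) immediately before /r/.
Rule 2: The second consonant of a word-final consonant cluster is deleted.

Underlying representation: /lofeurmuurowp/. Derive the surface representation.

Rule 1 (pre-rhotic lowering): /u/ is a high vowel immediately before /r/, so it lowers to [o]. /u/ is a high vowel immediately before /r/, so it lowers to [o]. /lofeurmuurowp/ → lofeormuorowp.
Rule 2 (final cluster simplification): /p/ is the second consonant of a word-final cluster /wp/, so it deletes. /lofeormuorowp/ → lofeormuorow.

lofeormuorow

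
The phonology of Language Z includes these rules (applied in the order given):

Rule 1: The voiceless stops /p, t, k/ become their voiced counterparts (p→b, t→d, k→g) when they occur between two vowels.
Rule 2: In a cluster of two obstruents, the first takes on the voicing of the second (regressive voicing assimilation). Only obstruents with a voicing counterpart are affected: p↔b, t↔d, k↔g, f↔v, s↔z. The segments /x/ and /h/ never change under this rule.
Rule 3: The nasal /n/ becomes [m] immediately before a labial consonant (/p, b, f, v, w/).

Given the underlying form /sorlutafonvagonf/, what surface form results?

sorludafomvagomf

Rule 1 (intervocalic voicing): /t/ is a voiceless stop between vowels /u/ and /a/, so it voices to [d]. /sorlutafonvagonf/ → sorludafonvagonf.
Rule 2 (regressive voicing assimilation): no segment meets the environment; /sorludafonvagonf/ is unchanged.
Rule 3 (nasal place assimilation): /n/ precedes the labial consonant /v/, so it assimilates in place to [m]. /n/ precedes the labial consonant /f/, so it assimilates in place to [m]. /sorludafonvagonf/ → sorludafomvagomf.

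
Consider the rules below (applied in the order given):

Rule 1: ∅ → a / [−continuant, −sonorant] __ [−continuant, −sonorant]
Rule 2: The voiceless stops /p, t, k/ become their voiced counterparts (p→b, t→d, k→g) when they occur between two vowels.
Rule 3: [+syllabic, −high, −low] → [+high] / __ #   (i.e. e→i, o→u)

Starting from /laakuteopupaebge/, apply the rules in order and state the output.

Rule 1 (stop-cluster a-epenthesis): /b/ and /g/ form a stop–stop cluster, so [a] is inserted between them. /laakuteopupaebge/ → laakuteopupaebage.
Rule 2 (intervocalic voicing): /k/ is a voiceless stop between vowels /a/ and /u/, so it voices to [g]. /t/ is a voiceless stop between vowels /u/ and /e/, so it voices to [d]. /p/ is a voiceless stop between vowels /o/ and /u/, so it voices to [b]. /p/ is a voiceless stop between vowels /u/ and /a/, so it voices to [b]. /laakuteopupaebage/ → laagudeobubaebage.
Rule 3 (final vowel raising): /e/ is a mid vowel in word-final position, so it raises to [i]. /laagudeobubaebage/ → laagudeobubaebagi.

laagudeobubaebagi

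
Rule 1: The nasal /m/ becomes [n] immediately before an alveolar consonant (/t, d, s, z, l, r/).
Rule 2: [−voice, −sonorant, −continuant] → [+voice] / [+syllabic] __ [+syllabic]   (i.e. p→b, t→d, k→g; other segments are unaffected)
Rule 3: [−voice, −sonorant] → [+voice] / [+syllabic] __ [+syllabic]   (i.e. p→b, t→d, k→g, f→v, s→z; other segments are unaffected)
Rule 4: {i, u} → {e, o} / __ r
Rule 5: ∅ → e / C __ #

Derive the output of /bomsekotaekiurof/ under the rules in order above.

bonsegodaegiorofe

Rule 1 (nasal place assimilation): /m/ precedes the alveolar consonant /s/, so it assimilates in place to [n]. /bomsekotaekiurof/ → bonsekotaekiurof.
Rule 2 (intervocalic voicing): /k/ is a voiceless stop between vowels /e/ and /o/, so it voices to [g]. /t/ is a voiceless stop between vowels /o/ and /a/, so it voices to [d]. /k/ is a voiceless stop between vowels /e/ and /i/, so it voices to [g]. /bonsekotaekiurof/ → bonsegodaegiurof.
Rule 3 (intervocalic voicing): no segment meets the environment; /bonsegodaegiurof/ is unchanged.
Rule 4 (pre-rhotic lowering): /u/ is a high vowel immediately before /r/, so it lowers to [o]. /bonsegodaegiurof/ → bonsegodaegiorof.
Rule 5 (final e-epenthesis): the form ends in the consonant /f/, so [e] is inserted word-finally. /bonsegodaegiorof/ → bonsegodaegiorofe.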